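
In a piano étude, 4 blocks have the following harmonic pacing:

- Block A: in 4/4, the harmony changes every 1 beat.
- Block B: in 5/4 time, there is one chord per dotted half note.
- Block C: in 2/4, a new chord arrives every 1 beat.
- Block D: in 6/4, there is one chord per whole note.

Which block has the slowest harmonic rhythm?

Block D

A: 4/1 = 4 chords/bar.
B: 5/3 = 5/3 chords/bar.
C: 2/1 = 2 chords/bar.
D: 6/4 = 1.5 chords/bar.
Slowest is D at 1.5 chords/bar.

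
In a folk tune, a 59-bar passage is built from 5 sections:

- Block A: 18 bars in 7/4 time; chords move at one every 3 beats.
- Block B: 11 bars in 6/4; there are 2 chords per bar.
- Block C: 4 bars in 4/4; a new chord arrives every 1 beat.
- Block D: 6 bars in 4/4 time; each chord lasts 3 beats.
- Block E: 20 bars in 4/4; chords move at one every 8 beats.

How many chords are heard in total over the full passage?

98 chords

A has 126 beats and chords last 3 each, so 42 chords.
B has 66 beats and chords last 3 each, so 22 chords.
C has 16 beats and chords last 1 each, so 16 chords.
D has 24 beats and chords last 3 each, so 8 chords.
E has 80 beats and chords last 8 each, so 10 chords.
Total: 42 + 22 + 16 + 8 + 10 = 98.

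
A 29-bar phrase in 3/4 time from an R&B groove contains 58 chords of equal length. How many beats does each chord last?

1.5 beats

29 bars × 3 beats/bar = 87 beats total.
87 beats ÷ 58 chords = 1.5 beats per chord.
(That is a dotted quarter note.)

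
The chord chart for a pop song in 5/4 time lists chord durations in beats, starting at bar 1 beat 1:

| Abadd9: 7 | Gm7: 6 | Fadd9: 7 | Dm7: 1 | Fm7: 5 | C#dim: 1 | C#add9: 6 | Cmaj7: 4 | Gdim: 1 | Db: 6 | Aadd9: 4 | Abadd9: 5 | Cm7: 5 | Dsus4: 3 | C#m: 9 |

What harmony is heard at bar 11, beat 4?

Cm7

Beat 4 of bar 11 is beat (11−1)×5 + 4 = 54 overall.
Running totals: Abadd9 ends at 7, Gm7 ends at 13, Fadd9 ends at 20, Dm7 ends at 21, Fm7 ends at 26, C#dim ends at 27, C#add9 ends at 33, Cmaj7 ends at 37, Gdim ends at 38, Db ends at 44, Aadd9 ends at 48, Abadd9 ends at 53, Cm7 ends at 58.
Beat 54 falls within Cm7.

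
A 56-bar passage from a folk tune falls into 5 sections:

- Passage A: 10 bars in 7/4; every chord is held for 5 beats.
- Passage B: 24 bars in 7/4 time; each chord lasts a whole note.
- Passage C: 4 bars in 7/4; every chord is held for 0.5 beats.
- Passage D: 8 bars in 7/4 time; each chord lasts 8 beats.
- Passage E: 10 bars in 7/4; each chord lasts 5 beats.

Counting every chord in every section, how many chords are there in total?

133 chords

A has 70 beats and chords last 5 each, so 14 chords.
B has 168 beats and chords last 4 each, so 42 chords.
C has 28 beats and chords last 0.5 each, so 56 chords.
D has 56 beats and chords last 8 each, so 7 chords.
E has 70 beats and chords last 5 each, so 14 chords.
Total: 14 + 42 + 56 + 7 + 14 = 133.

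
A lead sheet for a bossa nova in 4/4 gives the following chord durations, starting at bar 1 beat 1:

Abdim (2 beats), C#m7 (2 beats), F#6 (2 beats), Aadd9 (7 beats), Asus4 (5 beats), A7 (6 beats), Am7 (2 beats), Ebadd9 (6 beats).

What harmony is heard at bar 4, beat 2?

Beat 2 of bar 4 is beat (4−1)×4 + 2 = 14 overall.
Running totals: Abdim ends at 2, C#m7 ends at 4, F#6 ends at 6, Aadd9 ends at 13, Asus4 ends at 18.
Beat 14 falls within Asus4.

Asus4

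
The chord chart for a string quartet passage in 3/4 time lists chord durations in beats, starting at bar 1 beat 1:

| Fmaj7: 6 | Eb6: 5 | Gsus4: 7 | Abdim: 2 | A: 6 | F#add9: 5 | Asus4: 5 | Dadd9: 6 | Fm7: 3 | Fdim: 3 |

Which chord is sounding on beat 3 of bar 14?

Dadd9

Beat 3 of bar 14 is beat (14−1)×3 + 3 = 42 overall.
Running totals: Fmaj7 ends at 6, Eb6 ends at 11, Gsus4 ends at 18, Abdim ends at 20, A ends at 26, F#add9 ends at 31, Asus4 ends at 36, Dadd9 ends at 42.
Beat 42 falls within Dadd9.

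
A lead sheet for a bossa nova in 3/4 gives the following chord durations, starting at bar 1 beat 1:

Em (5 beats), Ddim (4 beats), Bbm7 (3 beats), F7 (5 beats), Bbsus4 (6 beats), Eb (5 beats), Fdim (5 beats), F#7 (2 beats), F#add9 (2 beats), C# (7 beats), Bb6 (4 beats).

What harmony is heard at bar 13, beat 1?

F#add9

Beat 1 of bar 13 is beat (13−1)×3 + 1 = 37 overall.
Running totals: Em ends at 5, Ddim ends at 9, Bbm7 ends at 12, F7 ends at 17, Bbsus4 ends at 23, Eb ends at 28, Fdim ends at 33, F#7 ends at 35, F#add9 ends at 37.
Beat 37 falls within F#add9.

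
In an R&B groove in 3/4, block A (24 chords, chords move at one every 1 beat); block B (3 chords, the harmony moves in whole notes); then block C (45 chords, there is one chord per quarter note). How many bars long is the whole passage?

A: 24 × 1 = 24 beats = 8 bars.
B: 3 × 4 = 12 beats = 4 bars.
C: 45 × 1 = 45 beats = 15 bars.
Total: 8 + 4 + 15 = 27 bars.

27 bars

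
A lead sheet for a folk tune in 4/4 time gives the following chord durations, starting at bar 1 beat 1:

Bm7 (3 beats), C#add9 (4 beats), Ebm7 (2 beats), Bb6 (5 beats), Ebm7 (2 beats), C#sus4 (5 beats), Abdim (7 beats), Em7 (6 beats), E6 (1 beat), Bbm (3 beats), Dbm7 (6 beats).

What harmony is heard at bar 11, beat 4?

Dbm7

Beat 4 of bar 11 is beat (11−1)×4 + 4 = 44 overall.
Running totals: Bm7 ends at 3, C#add9 ends at 7, Ebm7 ends at 9, Bb6 ends at 14, Ebm7 ends at 16, C#sus4 ends at 21, Abdim ends at 28, Em7 ends at 34, E6 ends at 35, Bbm ends at 38, Dbm7 ends at 44.
Beat 44 falls within Dbm7.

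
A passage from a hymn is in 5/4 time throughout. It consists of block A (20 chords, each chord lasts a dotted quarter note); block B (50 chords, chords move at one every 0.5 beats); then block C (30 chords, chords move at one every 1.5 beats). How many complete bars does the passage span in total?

A: 20 × 1.5 = 30 beats = 6 bars.
B: 50 × 0.5 = 25 beats = 5 bars.
C: 30 × 1.5 = 45 beats = 9 bars.
Total: 6 + 5 + 9 = 20 bars.

20 bars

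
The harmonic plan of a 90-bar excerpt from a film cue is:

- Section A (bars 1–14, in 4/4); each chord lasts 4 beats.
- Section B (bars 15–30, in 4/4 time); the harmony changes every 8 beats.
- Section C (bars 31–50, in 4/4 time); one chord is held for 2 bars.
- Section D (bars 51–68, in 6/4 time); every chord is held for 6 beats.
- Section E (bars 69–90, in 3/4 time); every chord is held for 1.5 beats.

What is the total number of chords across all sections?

A: 14 bars × 4 beats = 56 beats; 4 beats/chord → 14 chords.
B: 16 bars × 4 beats = 64 beats; 8 beats/chord → 8 chords.
C: 20 bars × 4 beats = 80 beats; 8 beats/chord → 10 chords.
D: 18 bars × 6 beats = 108 beats; 6 beats/chord → 18 chords.
E: 22 bars × 3 beats = 66 beats; 1.5 beats/chord → 44 chords.
Total: 14 + 8 + 10 + 18 + 44 = 94.

94 chords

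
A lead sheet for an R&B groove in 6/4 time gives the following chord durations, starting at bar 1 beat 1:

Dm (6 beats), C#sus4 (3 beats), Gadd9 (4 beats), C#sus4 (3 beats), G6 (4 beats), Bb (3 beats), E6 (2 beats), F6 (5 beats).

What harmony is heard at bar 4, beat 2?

G6

Beat 2 of bar 4 is beat (4−1)×6 + 2 = 20 overall.
Running totals: Dm ends at 6, C#sus4 ends at 9, Gadd9 ends at 13, C#sus4 ends at 16, G6 ends at 20.
Beat 20 falls within G6.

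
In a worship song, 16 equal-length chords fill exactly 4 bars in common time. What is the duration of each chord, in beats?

1 beat

4 bars × 4 beats/bar = 16 beats total.
16 beats ÷ 16 chords = 1 beats per chord.
(That is a quarter note.)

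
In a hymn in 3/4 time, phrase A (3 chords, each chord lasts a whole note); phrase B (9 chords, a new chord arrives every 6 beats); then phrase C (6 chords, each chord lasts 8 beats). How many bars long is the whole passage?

38 bars

A: 3 × 4 = 12 beats = 4 bars.
B: 9 × 6 = 54 beats = 18 bars.
C: 6 × 8 = 48 beats = 16 bars.
Total: 4 + 18 + 16 = 38 bars.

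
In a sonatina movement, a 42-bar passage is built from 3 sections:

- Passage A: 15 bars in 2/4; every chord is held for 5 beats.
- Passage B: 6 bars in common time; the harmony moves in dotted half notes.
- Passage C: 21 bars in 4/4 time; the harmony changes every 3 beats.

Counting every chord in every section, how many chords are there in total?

42 chords

A: 15 bars × 2 beats = 30 beats; 5 beats/chord → 6 chords.
B: 6 bars × 4 beats = 24 beats; 3 beats/chord → 8 chords.
C: 21 bars × 4 beats = 84 beats; 3 beats/chord → 28 chords.
Total: 6 + 8 + 28 = 42.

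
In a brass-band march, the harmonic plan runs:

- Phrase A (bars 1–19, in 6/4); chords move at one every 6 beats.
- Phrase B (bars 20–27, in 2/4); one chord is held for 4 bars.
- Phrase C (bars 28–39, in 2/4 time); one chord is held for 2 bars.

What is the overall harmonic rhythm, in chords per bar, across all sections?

9/13 chords per bar

A: 19 × 6 = 114 beats ÷ 6 = 19 chords.
B: 8 × 2 = 16 beats ÷ 8 = 2 chords.
C: 12 × 2 = 24 beats ÷ 4 = 6 chords.
Overall: 27 chords over 39 bars → 27/39 = 9/13 chords per bar.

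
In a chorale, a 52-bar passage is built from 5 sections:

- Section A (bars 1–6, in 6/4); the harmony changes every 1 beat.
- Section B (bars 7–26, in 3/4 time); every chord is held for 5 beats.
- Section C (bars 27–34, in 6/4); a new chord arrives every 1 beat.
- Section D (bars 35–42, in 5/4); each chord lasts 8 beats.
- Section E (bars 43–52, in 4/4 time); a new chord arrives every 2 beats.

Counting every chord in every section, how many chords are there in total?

121 chords

A: 6 bars × 6 beats = 36 beats; 1 beat/chord → 36 chords.
B: 20 bars × 3 beats = 60 beats; 5 beats/chord → 12 chords.
C: 8 bars × 6 beats = 48 beats; 1 beat/chord → 48 chords.
D: 8 bars × 5 beats = 40 beats; 8 beats/chord → 5 chords.
E: 10 bars × 4 beats = 40 beats; 2 beats/chord → 20 chords.
Total: 36 + 12 + 48 + 5 + 20 = 121.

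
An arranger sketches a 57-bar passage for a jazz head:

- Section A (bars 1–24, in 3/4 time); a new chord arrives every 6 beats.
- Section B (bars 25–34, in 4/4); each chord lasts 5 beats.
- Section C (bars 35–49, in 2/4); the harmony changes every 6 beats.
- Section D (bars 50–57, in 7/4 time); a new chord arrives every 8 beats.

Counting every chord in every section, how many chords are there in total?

A: 24 bars × 3 beats = 72 beats; 6 beats/chord → 12 chords.
B: 10 bars × 4 beats = 40 beats; 5 beats/chord → 8 chords.
C: 15 bars × 2 beats = 30 beats; 6 beats/chord → 5 chords.
D: 8 bars × 7 beats = 56 beats; 8 beats/chord → 7 chords.
Total: 12 + 8 + 5 + 7 = 32.

32 chords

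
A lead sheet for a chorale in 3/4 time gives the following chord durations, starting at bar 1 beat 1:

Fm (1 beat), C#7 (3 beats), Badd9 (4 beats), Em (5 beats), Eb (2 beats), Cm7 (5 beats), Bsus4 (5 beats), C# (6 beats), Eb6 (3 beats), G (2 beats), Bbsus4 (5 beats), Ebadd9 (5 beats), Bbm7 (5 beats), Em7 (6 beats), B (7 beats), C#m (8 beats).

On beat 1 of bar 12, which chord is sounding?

Beat 1 of bar 12 is beat (12−1)×3 + 1 = 34 overall.
Running totals: Fm ends at 1, C#7 ends at 4, Badd9 ends at 8, Em ends at 13, Eb ends at 15, Cm7 ends at 20, Bsus4 ends at 25, C# ends at 31, Eb6 ends at 34.
Beat 34 falls within Eb6.

Eb6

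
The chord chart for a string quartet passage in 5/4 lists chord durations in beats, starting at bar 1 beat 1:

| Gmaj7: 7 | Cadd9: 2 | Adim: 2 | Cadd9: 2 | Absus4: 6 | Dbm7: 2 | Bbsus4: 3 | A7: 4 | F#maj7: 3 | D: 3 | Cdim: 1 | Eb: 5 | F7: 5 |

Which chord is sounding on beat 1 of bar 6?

Beat 1 of bar 6 is beat (6−1)×5 + 1 = 26 overall.
Running totals: Gmaj7 ends at 7, Cadd9 ends at 9, Adim ends at 11, Cadd9 ends at 13, Absus4 ends at 19, Dbm7 ends at 21, Bbsus4 ends at 24, A7 ends at 28.
Beat 26 falls within A7.

A7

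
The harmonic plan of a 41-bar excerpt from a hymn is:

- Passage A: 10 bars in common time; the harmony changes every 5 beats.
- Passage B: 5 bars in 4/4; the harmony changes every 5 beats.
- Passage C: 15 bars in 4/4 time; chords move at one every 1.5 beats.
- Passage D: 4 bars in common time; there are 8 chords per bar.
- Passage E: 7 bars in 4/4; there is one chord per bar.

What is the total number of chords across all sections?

91 chords

A has 40 beats and chords last 5 each, so 8 chords.
B has 20 beats and chords last 5 each, so 4 chords.
C has 60 beats and chords last 1.5 each, so 40 chords.
D has 16 beats and chords last 0.5 each, so 32 chords.
E has 28 beats and chords last 4 each, so 7 chords.
Total: 8 + 4 + 40 + 32 + 7 = 91.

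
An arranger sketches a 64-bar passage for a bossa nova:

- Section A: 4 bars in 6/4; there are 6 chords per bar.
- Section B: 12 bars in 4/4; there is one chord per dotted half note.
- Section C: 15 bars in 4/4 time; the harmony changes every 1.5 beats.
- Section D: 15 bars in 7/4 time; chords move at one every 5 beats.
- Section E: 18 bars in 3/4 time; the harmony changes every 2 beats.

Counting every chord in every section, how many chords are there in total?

128 chords

A has 24 beats and chords last 1 each, so 24 chords.
B has 48 beats and chords last 3 each, so 16 chords.
C has 60 beats and chords last 1.5 each, so 40 chords.
D has 105 beats and chords last 5 each, so 21 chords.
E has 54 beats and chords last 2 each, so 27 chords.
Total: 24 + 16 + 40 + 21 + 27 = 128.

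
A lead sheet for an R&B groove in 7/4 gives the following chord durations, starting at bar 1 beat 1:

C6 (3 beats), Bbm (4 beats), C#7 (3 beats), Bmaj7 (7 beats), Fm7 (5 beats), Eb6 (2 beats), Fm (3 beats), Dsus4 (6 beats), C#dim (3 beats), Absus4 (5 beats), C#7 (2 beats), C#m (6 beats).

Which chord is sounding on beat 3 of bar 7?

C#m

Beat 3 of bar 7 is beat (7−1)×7 + 3 = 45 overall.
Running totals: C6 ends at 3, Bbm ends at 7, C#7 ends at 10, Bmaj7 ends at 17, Fm7 ends at 22, Eb6 ends at 24, Fm ends at 27, Dsus4 ends at 33, C#dim ends at 36, Absus4 ends at 41, C#7 ends at 43, C#m ends at 49.
Beat 45 falls within C#m.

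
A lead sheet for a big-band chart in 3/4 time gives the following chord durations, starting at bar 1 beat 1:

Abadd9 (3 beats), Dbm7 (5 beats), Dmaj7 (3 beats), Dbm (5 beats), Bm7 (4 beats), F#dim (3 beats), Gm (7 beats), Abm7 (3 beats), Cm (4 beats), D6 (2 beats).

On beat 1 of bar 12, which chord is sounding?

Cm

Beat 1 of bar 12 is beat (12−1)×3 + 1 = 34 overall.
Running totals: Abadd9 ends at 3, Dbm7 ends at 8, Dmaj7 ends at 11, Dbm ends at 16, Bm7 ends at 20, F#dim ends at 23, Gm ends at 30, Abm7 ends at 33, Cm ends at 37.
Beat 34 falls within Cm.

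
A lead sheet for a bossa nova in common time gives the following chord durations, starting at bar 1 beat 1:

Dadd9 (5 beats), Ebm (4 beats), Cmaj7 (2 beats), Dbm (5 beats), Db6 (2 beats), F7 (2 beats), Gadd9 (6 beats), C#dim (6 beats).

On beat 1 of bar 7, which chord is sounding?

Gadd9

Beat 1 of bar 7 is beat (7−1)×4 + 1 = 25 overall.
Running totals: Dadd9 ends at 5, Ebm ends at 9, Cmaj7 ends at 11, Dbm ends at 16, Db6 ends at 18, F7 ends at 20, Gadd9 ends at 26.
Beat 25 falls within Gadd9.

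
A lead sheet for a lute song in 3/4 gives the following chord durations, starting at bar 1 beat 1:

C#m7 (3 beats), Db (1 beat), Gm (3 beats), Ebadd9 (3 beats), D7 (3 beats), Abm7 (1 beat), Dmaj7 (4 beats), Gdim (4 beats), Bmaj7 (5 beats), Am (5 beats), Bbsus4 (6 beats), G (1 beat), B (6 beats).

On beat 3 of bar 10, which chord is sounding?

Am

Beat 3 of bar 10 is beat (10−1)×3 + 3 = 30 overall.
Running totals: C#m7 ends at 3, Db ends at 4, Gm ends at 7, Ebadd9 ends at 10, D7 ends at 13, Abm7 ends at 14, Dmaj7 ends at 18, Gdim ends at 22, Bmaj7 ends at 27, Am ends at 32.
Beat 30 falls within Am.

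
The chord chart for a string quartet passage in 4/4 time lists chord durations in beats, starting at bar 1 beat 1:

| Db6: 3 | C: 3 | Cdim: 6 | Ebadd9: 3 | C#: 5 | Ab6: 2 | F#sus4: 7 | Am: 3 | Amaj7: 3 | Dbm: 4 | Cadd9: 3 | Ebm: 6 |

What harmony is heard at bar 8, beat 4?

Beat 4 of bar 8 is beat (8−1)×4 + 4 = 32 overall.
Running totals: Db6 ends at 3, C ends at 6, Cdim ends at 12, Ebadd9 ends at 15, C# ends at 20, Ab6 ends at 22, F#sus4 ends at 29, Am ends at 32.
Beat 32 falls within Am.

Am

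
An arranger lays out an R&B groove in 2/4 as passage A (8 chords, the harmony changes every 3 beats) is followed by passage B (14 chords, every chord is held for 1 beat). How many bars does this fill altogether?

A: 8 × 3 = 24 beats = 12 bars.
B: 14 × 1 = 14 beats = 7 bars.
Total: 12 + 7 = 19 bars.

19 bars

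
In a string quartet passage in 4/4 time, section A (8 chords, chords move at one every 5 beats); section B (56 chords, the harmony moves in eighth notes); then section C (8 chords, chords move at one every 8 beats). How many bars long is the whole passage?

A: 8 × 5 = 40 beats = 10 bars.
B: 56 × 0.5 = 28 beats = 7 bars.
C: 8 × 8 = 64 beats = 16 bars.
Total: 10 + 7 + 16 = 33 bars.

33 bars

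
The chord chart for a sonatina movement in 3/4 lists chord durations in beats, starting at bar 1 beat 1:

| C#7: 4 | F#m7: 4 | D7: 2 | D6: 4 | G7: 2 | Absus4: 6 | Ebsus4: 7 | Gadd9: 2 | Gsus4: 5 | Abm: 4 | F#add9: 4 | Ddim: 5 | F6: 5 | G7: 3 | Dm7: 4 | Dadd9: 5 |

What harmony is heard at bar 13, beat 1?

Abm

Beat 1 of bar 13 is beat (13−1)×3 + 1 = 37 overall.
Running totals: C#7 ends at 4, F#m7 ends at 8, D7 ends at 10, D6 ends at 14, G7 ends at 16, Absus4 ends at 22, Ebsus4 ends at 29, Gadd9 ends at 31, Gsus4 ends at 36, Abm ends at 40.
Beat 37 falls within Abm.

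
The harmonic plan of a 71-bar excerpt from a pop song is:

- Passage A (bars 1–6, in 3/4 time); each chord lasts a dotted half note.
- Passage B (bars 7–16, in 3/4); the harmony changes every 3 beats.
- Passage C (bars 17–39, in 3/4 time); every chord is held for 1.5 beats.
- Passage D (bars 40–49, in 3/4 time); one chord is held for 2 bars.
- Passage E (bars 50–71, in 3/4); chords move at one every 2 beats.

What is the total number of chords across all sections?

A: 6 bars × 3 beats = 18 beats; 3 beats/chord → 6 chords.
B: 10 bars × 3 beats = 30 beats; 3 beats/chord → 10 chords.
C: 23 bars × 3 beats = 69 beats; 1.5 beats/chord → 46 chords.
D: 10 bars × 3 beats = 30 beats; 6 beats/chord → 5 chords.
E: 22 bars × 3 beats = 66 beats; 2 beats/chord → 33 chords.
Total: 6 + 10 + 46 + 5 + 33 = 100.

100 chords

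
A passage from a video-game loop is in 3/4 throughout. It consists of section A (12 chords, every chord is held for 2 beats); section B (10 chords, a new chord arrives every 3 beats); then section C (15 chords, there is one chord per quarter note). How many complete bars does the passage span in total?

23 bars

A: 12 × 2 = 24 beats = 8 bars.
B: 10 × 3 = 30 beats = 10 bars.
C: 15 × 1 = 15 beats = 5 bars.
Total: 8 + 10 + 5 = 23 bars.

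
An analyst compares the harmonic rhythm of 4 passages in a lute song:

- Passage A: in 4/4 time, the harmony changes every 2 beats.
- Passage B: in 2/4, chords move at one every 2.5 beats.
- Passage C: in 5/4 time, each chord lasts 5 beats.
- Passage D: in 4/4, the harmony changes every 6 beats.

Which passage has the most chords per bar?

Passage A

A: 4 beats/bar ÷ 2 beats/chord = 2 chords/bar.
B: 2 beats/bar ÷ 2.5 beats/chord = 0.8 chords/bar.
C: 5 beats/bar ÷ 5 beats/chord = 1 chord/bar.
D: 4 beats/bar ÷ 6 beats/chord = 2/3 chords/bar.
Fastest is A at 2 chords/bar.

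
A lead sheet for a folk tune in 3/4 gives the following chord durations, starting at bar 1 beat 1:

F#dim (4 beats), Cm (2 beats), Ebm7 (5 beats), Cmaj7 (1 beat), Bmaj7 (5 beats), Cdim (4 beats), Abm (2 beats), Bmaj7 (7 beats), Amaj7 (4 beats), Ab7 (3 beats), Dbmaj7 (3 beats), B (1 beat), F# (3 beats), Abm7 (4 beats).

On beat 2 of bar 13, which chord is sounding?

Dbmaj7

Beat 2 of bar 13 is beat (13−1)×3 + 2 = 38 overall.
Running totals: F#dim ends at 4, Cm ends at 6, Ebm7 ends at 11, Cmaj7 ends at 12, Bmaj7 ends at 17, Cdim ends at 21, Abm ends at 23, Bmaj7 ends at 30, Amaj7 ends at 34, Ab7 ends at 37, Dbmaj7 ends at 40.
Beat 38 falls within Dbmaj7.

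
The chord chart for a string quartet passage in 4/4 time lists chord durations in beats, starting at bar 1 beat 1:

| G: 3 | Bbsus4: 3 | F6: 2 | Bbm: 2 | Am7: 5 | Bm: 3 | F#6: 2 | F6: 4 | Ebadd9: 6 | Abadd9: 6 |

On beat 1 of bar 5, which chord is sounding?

Beat 1 of bar 5 is beat (5−1)×4 + 1 = 17 overall.
Running totals: G ends at 3, Bbsus4 ends at 6, F6 ends at 8, Bbm ends at 10, Am7 ends at 15, Bm ends at 18.
Beat 17 falls within Bm.

Bm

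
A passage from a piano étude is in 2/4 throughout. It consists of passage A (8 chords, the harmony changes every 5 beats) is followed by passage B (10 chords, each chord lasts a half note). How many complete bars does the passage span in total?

A: 8 × 5 = 40 beats = 20 bars.
B: 10 × 2 = 20 beats = 10 bars.
Total: 20 + 10 = 30 bars.

30 bars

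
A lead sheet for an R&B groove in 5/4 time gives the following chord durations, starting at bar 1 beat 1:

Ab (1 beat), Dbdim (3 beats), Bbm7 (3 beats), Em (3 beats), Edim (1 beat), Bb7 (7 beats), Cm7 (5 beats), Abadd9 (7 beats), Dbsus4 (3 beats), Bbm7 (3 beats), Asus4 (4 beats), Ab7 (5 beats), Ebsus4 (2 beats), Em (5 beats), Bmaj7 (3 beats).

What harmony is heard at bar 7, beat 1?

Beat 1 of bar 7 is beat (7−1)×5 + 1 = 31 overall.
Running totals: Ab ends at 1, Dbdim ends at 4, Bbm7 ends at 7, Em ends at 10, Edim ends at 11, Bb7 ends at 18, Cm7 ends at 23, Abadd9 ends at 30, Dbsus4 ends at 33.
Beat 31 falls within Dbsus4.

Dbsus4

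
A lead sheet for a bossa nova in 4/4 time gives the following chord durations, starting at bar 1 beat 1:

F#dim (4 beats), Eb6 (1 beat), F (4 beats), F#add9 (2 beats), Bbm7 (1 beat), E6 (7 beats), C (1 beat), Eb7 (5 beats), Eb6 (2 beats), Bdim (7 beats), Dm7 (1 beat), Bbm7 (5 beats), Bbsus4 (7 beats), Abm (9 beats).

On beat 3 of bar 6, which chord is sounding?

Eb7

Beat 3 of bar 6 is beat (6−1)×4 + 3 = 23 overall.
Running totals: F#dim ends at 4, Eb6 ends at 5, F ends at 9, F#add9 ends at 11, Bbm7 ends at 12, E6 ends at 19, C ends at 20, Eb7 ends at 25.
Beat 23 falls within Eb7.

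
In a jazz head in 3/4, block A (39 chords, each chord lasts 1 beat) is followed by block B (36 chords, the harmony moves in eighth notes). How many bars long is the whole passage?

A: 39 × 1 = 39 beats = 13 bars.
B: 36 × 0.5 = 18 beats = 6 bars.
Total: 13 + 6 = 19 bars.

19 bars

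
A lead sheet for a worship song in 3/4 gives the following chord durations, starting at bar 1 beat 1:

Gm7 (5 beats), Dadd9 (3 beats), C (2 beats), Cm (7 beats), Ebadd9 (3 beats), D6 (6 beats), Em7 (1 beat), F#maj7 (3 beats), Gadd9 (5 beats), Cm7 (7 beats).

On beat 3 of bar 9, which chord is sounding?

Beat 3 of bar 9 is beat (9−1)×3 + 3 = 27 overall.
Running totals: Gm7 ends at 5, Dadd9 ends at 8, C ends at 10, Cm ends at 17, Ebadd9 ends at 20, D6 ends at 26, Em7 ends at 27.
Beat 27 falls within Em7.

Em7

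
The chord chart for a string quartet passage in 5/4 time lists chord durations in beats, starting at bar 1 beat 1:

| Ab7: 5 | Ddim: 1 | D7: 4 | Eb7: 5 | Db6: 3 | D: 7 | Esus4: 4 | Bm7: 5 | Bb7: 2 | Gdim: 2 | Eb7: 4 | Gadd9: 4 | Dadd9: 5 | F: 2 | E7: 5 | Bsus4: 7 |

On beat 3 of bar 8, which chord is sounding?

Gdim

Beat 3 of bar 8 is beat (8−1)×5 + 3 = 38 overall.
Running totals: Ab7 ends at 5, Ddim ends at 6, D7 ends at 10, Eb7 ends at 15, Db6 ends at 18, D ends at 25, Esus4 ends at 29, Bm7 ends at 34, Bb7 ends at 36, Gdim ends at 38.
Beat 38 falls within Gdim.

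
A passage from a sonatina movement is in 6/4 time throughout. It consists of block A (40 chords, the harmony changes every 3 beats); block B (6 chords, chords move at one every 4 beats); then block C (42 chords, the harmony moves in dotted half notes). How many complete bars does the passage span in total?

45 bars

A: 40 × 3 = 120 beats = 20 bars.
B: 6 × 4 = 24 beats = 4 bars.
C: 42 × 3 = 126 beats = 21 bars.
Total: 20 + 4 + 21 = 45 bars.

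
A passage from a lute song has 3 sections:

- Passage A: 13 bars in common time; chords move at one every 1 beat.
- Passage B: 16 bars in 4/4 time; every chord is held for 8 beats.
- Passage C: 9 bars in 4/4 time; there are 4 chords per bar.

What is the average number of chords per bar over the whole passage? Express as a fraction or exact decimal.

A: 13 × 4 = 52 beats ÷ 1 = 52 chords.
B: 16 × 4 = 64 beats ÷ 8 = 8 chords.
C: 9 × 4 = 36 beats ÷ 1 = 36 chords.
Overall: 96 chords over 38 bars → 96/38 = 48/19 chords per bar.

48/19 chords per bar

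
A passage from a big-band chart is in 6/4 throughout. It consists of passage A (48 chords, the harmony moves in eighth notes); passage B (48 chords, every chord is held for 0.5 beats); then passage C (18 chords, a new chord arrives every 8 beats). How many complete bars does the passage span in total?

A: 48 × 0.5 = 24 beats = 4 bars.
B: 48 × 0.5 = 24 beats = 4 bars.
C: 18 × 8 = 144 beats = 24 bars.
Total: 4 + 4 + 24 = 32 bars.

32 bars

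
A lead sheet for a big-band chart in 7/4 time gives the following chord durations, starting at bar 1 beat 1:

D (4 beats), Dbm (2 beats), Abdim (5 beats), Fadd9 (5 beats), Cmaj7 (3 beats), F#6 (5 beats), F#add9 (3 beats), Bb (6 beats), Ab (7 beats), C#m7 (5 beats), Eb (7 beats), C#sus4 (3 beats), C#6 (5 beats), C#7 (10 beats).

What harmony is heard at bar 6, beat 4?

Beat 4 of bar 6 is beat (6−1)×7 + 4 = 39 overall.
Running totals: D ends at 4, Dbm ends at 6, Abdim ends at 11, Fadd9 ends at 16, Cmaj7 ends at 19, F#6 ends at 24, F#add9 ends at 27, Bb ends at 33, Ab ends at 40.
Beat 39 falls within Ab.

Ab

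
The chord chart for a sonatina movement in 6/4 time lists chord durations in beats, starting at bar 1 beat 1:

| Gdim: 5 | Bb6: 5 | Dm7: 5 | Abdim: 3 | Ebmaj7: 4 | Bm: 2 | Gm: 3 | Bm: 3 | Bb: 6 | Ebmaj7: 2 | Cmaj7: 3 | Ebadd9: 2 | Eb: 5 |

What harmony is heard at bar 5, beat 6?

Bm

Beat 6 of bar 5 is beat (5−1)×6 + 6 = 30 overall.
Running totals: Gdim ends at 5, Bb6 ends at 10, Dm7 ends at 15, Abdim ends at 18, Ebmaj7 ends at 22, Bm ends at 24, Gm ends at 27, Bm ends at 30.
Beat 30 falls within Bm.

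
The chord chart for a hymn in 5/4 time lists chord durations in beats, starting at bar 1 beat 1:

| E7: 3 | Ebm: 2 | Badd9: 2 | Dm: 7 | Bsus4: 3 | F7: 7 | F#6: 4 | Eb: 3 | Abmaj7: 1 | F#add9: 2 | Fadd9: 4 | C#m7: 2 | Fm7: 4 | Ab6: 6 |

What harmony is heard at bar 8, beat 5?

Beat 5 of bar 8 is beat (8−1)×5 + 5 = 40 overall.
Running totals: E7 ends at 3, Ebm ends at 5, Badd9 ends at 7, Dm ends at 14, Bsus4 ends at 17, F7 ends at 24, F#6 ends at 28, Eb ends at 31, Abmaj7 ends at 32, F#add9 ends at 34, Fadd9 ends at 38, C#m7 ends at 40.
Beat 40 falls within C#m7.

C#m7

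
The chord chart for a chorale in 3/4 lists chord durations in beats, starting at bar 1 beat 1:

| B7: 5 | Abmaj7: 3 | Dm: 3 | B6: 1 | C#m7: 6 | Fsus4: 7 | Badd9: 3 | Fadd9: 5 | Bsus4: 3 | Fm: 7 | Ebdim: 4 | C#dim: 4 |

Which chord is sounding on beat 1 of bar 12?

Bsus4

Beat 1 of bar 12 is beat (12−1)×3 + 1 = 34 overall.
Running totals: B7 ends at 5, Abmaj7 ends at 8, Dm ends at 11, B6 ends at 12, C#m7 ends at 18, Fsus4 ends at 25, Badd9 ends at 28, Fadd9 ends at 33, Bsus4 ends at 36.
Beat 34 falls within Bsus4.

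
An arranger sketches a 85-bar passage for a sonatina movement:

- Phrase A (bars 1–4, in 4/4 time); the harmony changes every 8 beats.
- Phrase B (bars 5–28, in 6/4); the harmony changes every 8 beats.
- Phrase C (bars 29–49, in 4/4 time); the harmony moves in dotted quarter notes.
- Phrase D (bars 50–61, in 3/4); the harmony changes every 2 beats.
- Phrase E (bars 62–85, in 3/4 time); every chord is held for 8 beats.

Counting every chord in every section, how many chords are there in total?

103 chords

A: 4 bars × 4 beats = 16 beats; 8 beats/chord → 2 chords.
B: 24 bars × 6 beats = 144 beats; 8 beats/chord → 18 chords.
C: 21 bars × 4 beats = 84 beats; 1.5 beats/chord → 56 chords.
D: 12 bars × 3 beats = 36 beats; 2 beats/chord → 18 chords.
E: 24 bars × 3 beats = 72 beats; 8 beats/chord → 9 chords.
Total: 2 + 18 + 56 + 18 + 9 = 103.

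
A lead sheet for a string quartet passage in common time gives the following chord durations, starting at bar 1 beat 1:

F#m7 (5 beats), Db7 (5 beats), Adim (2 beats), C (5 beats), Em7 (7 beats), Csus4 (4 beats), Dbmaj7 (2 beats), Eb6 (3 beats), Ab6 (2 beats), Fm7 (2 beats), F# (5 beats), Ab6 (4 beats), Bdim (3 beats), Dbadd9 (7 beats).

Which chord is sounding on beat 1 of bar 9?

Beat 1 of bar 9 is beat (9−1)×4 + 1 = 33 overall.
Running totals: F#m7 ends at 5, Db7 ends at 10, Adim ends at 12, C ends at 17, Em7 ends at 24, Csus4 ends at 28, Dbmaj7 ends at 30, Eb6 ends at 33.
Beat 33 falls within Eb6.

Eb6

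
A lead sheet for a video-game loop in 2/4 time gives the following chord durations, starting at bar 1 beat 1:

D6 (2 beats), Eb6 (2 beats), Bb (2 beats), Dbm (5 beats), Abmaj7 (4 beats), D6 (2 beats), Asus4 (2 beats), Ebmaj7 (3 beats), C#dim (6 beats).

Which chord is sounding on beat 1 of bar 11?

Ebmaj7

Beat 1 of bar 11 is beat (11−1)×2 + 1 = 21 overall.
Running totals: D6 ends at 2, Eb6 ends at 4, Bb ends at 6, Dbm ends at 11, Abmaj7 ends at 15, D6 ends at 17, Asus4 ends at 19, Ebmaj7 ends at 22.
Beat 21 falls within Ebmaj7.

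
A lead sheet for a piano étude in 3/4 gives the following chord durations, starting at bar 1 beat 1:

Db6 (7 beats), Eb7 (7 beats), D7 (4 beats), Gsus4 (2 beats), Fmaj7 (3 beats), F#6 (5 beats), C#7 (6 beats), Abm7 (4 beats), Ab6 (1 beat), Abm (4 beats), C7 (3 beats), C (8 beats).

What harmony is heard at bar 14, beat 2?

Beat 2 of bar 14 is beat (14−1)×3 + 2 = 41 overall.
Running totals: Db6 ends at 7, Eb7 ends at 14, D7 ends at 18, Gsus4 ends at 20, Fmaj7 ends at 23, F#6 ends at 28, C#7 ends at 34, Abm7 ends at 38, Ab6 ends at 39, Abm ends at 43.
Beat 41 falls within Abm.

Abm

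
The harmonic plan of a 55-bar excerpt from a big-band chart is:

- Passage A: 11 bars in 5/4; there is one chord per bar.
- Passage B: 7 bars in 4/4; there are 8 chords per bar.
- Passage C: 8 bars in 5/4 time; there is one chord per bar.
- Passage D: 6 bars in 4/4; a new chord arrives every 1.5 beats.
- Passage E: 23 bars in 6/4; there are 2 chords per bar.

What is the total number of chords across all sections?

137 chords

A: 11 bars × 5 beats = 55 beats; 5 beats/chord → 11 chords.
B: 7 bars × 4 beats = 28 beats; 0.5 beats/chord → 56 chords.
C: 8 bars × 5 beats = 40 beats; 5 beats/chord → 8 chords.
D: 6 bars × 4 beats = 24 beats; 1.5 beats/chord → 16 chords.
E: 23 bars × 6 beats = 138 beats; 3 beats/chord → 46 chords.
Total: 11 + 56 + 8 + 16 + 46 = 137.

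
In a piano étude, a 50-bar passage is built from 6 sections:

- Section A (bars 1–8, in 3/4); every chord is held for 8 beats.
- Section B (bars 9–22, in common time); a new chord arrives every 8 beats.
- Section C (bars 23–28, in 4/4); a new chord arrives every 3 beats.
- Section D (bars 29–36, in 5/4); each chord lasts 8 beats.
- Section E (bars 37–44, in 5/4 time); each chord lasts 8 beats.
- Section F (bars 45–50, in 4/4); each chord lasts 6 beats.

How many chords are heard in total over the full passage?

32 chords

A: 8·3 = 24 beats, 24/8 = 3 chords.
B: 14·4 = 56 beats, 56/8 = 7 chords.
C: 6·4 = 24 beats, 24/3 = 8 chords.
D: 8·5 = 40 beats, 40/8 = 5 chords.
E: 8·5 = 40 beats, 40/8 = 5 chords.
F: 6·4 = 24 beats, 24/6 = 4 chords.
Total: 3 + 7 + 8 + 5 + 5 + 4 = 32.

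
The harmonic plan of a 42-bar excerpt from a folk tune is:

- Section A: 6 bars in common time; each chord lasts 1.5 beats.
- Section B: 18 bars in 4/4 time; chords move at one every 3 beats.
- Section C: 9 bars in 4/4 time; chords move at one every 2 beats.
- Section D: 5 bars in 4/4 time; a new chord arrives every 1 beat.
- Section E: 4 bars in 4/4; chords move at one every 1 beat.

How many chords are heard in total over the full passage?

94 chords

A: 6 bars × 4 beats = 24 beats; 1.5 beats/chord → 16 chords.
B: 18 bars × 4 beats = 72 beats; 3 beats/chord → 24 chords.
C: 9 bars × 4 beats = 36 beats; 2 beats/chord → 18 chords.
D: 5 bars × 4 beats = 20 beats; 1 beat/chord → 20 chords.
E: 4 bars × 4 beats = 16 beats; 1 beat/chord → 16 chords.
Total: 16 + 24 + 18 + 20 + 16 = 94.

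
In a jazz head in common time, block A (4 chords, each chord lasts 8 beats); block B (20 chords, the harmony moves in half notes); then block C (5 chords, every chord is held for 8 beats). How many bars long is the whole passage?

28 bars

A: 4 × 8 = 32 beats = 8 bars.
B: 20 × 2 = 40 beats = 10 bars.
C: 5 × 8 = 40 beats = 10 bars.
Total: 8 + 10 + 10 = 28 bars.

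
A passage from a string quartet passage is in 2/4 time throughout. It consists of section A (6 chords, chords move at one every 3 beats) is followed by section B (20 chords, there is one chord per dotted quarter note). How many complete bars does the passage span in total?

A: 6 × 3 = 18 beats = 9 bars.
B: 20 × 1.5 = 30 beats = 15 bars.
Total: 9 + 15 = 24 bars.

24 bars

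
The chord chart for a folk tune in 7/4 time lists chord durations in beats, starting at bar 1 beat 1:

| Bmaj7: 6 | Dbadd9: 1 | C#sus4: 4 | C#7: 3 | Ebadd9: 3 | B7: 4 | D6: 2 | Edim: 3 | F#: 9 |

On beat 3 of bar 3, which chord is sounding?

Ebadd9

Beat 3 of bar 3 is beat (3−1)×7 + 3 = 17 overall.
Running totals: Bmaj7 ends at 6, Dbadd9 ends at 7, C#sus4 ends at 11, C#7 ends at 14, Ebadd9 ends at 17.
Beat 17 falls within Ebadd9.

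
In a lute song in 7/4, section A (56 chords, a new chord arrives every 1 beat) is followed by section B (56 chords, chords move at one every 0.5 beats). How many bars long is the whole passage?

12 bars

A: 56 × 1 = 56 beats = 8 bars.
B: 56 × 0.5 = 28 beats = 4 bars.
Total: 8 + 4 = 12 bars.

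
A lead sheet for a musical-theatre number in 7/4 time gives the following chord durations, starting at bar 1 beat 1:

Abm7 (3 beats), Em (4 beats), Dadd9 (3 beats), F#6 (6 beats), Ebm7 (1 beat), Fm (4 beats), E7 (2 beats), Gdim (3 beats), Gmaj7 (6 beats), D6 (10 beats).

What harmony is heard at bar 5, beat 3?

Beat 3 of bar 5 is beat (5−1)×7 + 3 = 31 overall.
Running totals: Abm7 ends at 3, Em ends at 7, Dadd9 ends at 10, F#6 ends at 16, Ebm7 ends at 17, Fm ends at 21, E7 ends at 23, Gdim ends at 26, Gmaj7 ends at 32.
Beat 31 falls within Gmaj7.

Gmaj7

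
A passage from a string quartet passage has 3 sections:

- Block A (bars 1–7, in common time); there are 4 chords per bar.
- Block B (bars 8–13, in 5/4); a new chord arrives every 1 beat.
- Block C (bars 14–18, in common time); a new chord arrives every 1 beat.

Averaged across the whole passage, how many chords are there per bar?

13/3 chords per bar

A: 7 × 4 = 28 beats ÷ 1 = 28 chords.
B: 6 × 5 = 30 beats ÷ 1 = 30 chords.
C: 5 × 4 = 20 beats ÷ 1 = 20 chords.
Overall: 78 chords over 18 bars → 78/18 = 13/3 chords per bar.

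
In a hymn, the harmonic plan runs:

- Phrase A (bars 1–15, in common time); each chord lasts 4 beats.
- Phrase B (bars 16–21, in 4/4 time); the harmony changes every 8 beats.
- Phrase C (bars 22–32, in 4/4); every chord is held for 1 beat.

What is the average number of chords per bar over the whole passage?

A: 15 × 4 = 60 beats ÷ 4 = 15 chords.
B: 6 × 4 = 24 beats ÷ 8 = 3 chords.
C: 11 × 4 = 44 beats ÷ 1 = 44 chords.
Overall: 62 chords over 32 bars → 62/32 = 31/16 chords per bar.

31/16 chords per bar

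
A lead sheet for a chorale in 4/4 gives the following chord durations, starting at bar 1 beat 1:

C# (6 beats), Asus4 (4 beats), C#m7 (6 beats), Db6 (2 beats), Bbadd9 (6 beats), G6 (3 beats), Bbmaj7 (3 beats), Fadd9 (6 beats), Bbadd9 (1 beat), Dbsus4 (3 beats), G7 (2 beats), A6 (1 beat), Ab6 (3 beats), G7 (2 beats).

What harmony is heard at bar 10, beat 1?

Beat 1 of bar 10 is beat (10−1)×4 + 1 = 37 overall.
Running totals: C# ends at 6, Asus4 ends at 10, C#m7 ends at 16, Db6 ends at 18, Bbadd9 ends at 24, G6 ends at 27, Bbmaj7 ends at 30, Fadd9 ends at 36, Bbadd9 ends at 37.
Beat 37 falls within Bbadd9.

Bbadd9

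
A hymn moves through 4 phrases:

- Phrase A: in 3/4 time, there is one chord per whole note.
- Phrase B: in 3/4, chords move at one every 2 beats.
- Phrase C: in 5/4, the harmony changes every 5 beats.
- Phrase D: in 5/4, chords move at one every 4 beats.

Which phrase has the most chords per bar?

Phrase B

A: 3 beats/bar ÷ 4 beats/chord = 0.75 chords/bar.
B: 3 beats/bar ÷ 2 beats/chord = 1.5 chords/bar.
C: 5 beats/bar ÷ 5 beats/chord = 1 chord/bar.
D: 5 beats/bar ÷ 4 beats/chord = 1.25 chords/bar.
Fastest is B at 1.5 chords/bar.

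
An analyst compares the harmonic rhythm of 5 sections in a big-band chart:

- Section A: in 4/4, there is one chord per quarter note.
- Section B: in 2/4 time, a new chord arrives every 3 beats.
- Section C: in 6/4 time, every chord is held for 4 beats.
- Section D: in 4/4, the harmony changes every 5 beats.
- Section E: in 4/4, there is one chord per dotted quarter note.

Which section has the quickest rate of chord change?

Section A

A: 4 beats/bar ÷ 1 beat/chord = 4 chords/bar.
B: 2 beats/bar ÷ 3 beats/chord = 2/3 chords/bar.
C: 6 beats/bar ÷ 4 beats/chord = 1.5 chords/bar.
D: 4 beats/bar ÷ 5 beats/chord = 0.8 chords/bar.
E: 4 beats/bar ÷ 1.5 beats/chord = 8/3 chords/bar.
Fastest is A at 4 chords/bar.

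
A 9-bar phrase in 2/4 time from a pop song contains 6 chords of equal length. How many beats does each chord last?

3 beats

9 bars × 2 beats/bar = 18 beats total.
18 beats ÷ 6 chords = 3 beats per chord.
(That is a dotted half note.)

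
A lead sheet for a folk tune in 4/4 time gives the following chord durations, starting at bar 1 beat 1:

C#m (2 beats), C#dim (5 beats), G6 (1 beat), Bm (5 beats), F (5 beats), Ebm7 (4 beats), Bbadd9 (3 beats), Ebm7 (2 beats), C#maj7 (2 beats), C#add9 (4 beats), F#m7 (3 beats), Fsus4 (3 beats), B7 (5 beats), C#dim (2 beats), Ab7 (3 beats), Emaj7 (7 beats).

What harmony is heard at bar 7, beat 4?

Beat 4 of bar 7 is beat (7−1)×4 + 4 = 28 overall.
Running totals: C#m ends at 2, C#dim ends at 7, G6 ends at 8, Bm ends at 13, F ends at 18, Ebm7 ends at 22, Bbadd9 ends at 25, Ebm7 ends at 27, C#maj7 ends at 29.
Beat 28 falls within C#maj7.

C#maj7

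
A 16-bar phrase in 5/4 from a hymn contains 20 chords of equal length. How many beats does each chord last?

16 bars × 5 beats/bar = 80 beats total.
80 beats ÷ 20 chords = 4 beats per chord.
(That is a whole note.)

4 beats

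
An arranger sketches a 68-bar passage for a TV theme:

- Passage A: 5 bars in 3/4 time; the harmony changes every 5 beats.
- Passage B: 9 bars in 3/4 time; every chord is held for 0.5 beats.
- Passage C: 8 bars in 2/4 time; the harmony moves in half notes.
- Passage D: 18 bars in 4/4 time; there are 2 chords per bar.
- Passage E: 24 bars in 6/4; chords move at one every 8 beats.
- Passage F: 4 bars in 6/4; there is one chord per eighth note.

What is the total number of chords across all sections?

167 chords

A: 5·3 = 15 beats, 15/5 = 3 chords.
B: 9·3 = 27 beats, 27/0.5 = 54 chords.
C: 8·2 = 16 beats, 16/2 = 8 chords.
D: 18·4 = 72 beats, 72/2 = 36 chords.
E: 24·6 = 144 beats, 144/8 = 18 chords.
F: 4·6 = 24 beats, 24/0.5 = 48 chords.
Total: 3 + 54 + 8 + 36 + 18 + 48 = 167.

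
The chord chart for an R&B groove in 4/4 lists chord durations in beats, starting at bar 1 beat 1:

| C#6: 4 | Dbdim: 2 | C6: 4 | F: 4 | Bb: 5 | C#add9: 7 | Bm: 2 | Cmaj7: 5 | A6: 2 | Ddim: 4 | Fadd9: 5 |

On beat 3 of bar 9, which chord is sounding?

Beat 3 of bar 9 is beat (9−1)×4 + 3 = 35 overall.
Running totals: C#6 ends at 4, Dbdim ends at 6, C6 ends at 10, F ends at 14, Bb ends at 19, C#add9 ends at 26, Bm ends at 28, Cmaj7 ends at 33, A6 ends at 35.
Beat 35 falls within A6.

A6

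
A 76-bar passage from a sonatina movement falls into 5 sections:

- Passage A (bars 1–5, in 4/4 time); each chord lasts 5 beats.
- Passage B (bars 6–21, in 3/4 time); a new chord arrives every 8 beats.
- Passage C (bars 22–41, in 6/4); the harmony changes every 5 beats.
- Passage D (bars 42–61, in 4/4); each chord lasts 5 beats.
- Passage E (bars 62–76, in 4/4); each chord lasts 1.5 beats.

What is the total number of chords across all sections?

A: 5 bars × 4 beats = 20 beats; 5 beats/chord → 4 chords.
B: 16 bars × 3 beats = 48 beats; 8 beats/chord → 6 chords.
C: 20 bars × 6 beats = 120 beats; 5 beats/chord → 24 chords.
D: 20 bars × 4 beats = 80 beats; 5 beats/chord → 16 chords.
E: 15 bars × 4 beats = 60 beats; 1.5 beats/chord → 40 chords.
Total: 4 + 6 + 24 + 16 + 40 = 90.

90 chords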